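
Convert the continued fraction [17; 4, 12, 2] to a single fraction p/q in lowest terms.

Using pₖ = aₖpₖ₋₁ + pₖ₋₂ and qₖ = aₖqₖ₋₁ + qₖ₋₂:
  k=0: a=17, p=17, q=1
  k=1: a=4, p=69, q=4
  k=2: a=12, p=845, q=49
  k=3: a=2, p=1759, q=102

1759/102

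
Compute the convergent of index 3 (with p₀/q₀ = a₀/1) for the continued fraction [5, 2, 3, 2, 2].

87/16

Using pₖ = aₖpₖ₋₁ + pₖ₋₂, qₖ = aₖqₖ₋₁ + qₖ₋₂ (with p₋₁=1, p₋₂=0, q₋₁=0, q₋₂=1):
  k=0: a=5, p=5, q=1
  k=1: a=2, p=11, q=2
  k=2: a=3, p=38, q=7
  k=3: a=2, p=87, q=16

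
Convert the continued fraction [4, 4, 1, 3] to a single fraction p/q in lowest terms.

Fold from the inside: start with 3/1.
  1 + 1/3 = 4/3
  4 + 3/4 = 19/4
  4 + 4/19 = 80/19

80/19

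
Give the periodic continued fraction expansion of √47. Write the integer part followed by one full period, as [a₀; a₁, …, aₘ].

[6; 1, 5, 1, 12]

a₀ = ⌊√47⌋ = 6.
With m₀=0, d₀=1 and mₖ₊₁ = dₖaₖ − mₖ, dₖ₊₁ = (n − mₖ₊₁²)/dₖ, aₖ₊₁ = ⌊(a₀+mₖ₊₁)/dₖ₊₁⌋:
  k=1: m=6, d=11, a=1
  k=2: m=5, d=2, a=5
  k=3: m=5, d=11, a=1
  k=4: m=6, d=1, a=12
d=1 and a=2a₀=12 at k=4, so the next step gives (m, d) = (6, 11) again — its k=1 value — and the period has length 4.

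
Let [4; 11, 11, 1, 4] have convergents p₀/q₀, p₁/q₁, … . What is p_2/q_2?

499/122

Using pₖ = aₖpₖ₋₁ + pₖ₋₂, qₖ = aₖqₖ₋₁ + qₖ₋₂ (with p₋₁=1, p₋₂=0, q₋₁=0, q₋₂=1):
  k=0: a=4, p=4, q=1
  k=1: a=11, p=45, q=11
  k=2: a=11, p=499, q=122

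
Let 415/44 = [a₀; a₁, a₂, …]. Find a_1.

415 = 9·44 + 19   →  a_0 = 9
44 = 2·19 + 6   →  a_1 = 2

2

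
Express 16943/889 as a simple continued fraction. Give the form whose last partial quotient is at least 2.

[19; 17, 10, 2, 2]

16943 = 19*889 + 52
889 = 17*52 + 5
52 = 10*5 + 2
5 = 2*2 + 1
2 = 2*1 + 0  (stop)
So 16943/889 = [19; 17, 10, 2, 2].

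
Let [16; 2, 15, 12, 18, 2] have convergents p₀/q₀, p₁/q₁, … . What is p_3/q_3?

6165/374

Using pₖ = aₖpₖ₋₁ + pₖ₋₂, qₖ = aₖqₖ₋₁ + qₖ₋₂ (with p₋₁=1, p₋₂=0, q₋₁=0, q₋₂=1):
  k=0: a=16, p=16, q=1
  k=1: a=2, p=33, q=2
  k=2: a=15, p=511, q=31
  k=3: a=12, p=6165, q=374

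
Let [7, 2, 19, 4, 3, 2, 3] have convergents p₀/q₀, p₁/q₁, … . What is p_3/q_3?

Using pₖ = aₖpₖ₋₁ + pₖ₋₂, qₖ = aₖqₖ₋₁ + qₖ₋₂ (with p₋₁=1, p₋₂=0, q₋₁=0, q₋₂=1):
  k=0: a=7, p=7, q=1
  k=1: a=2, p=15, q=2
  k=2: a=19, p=292, q=39
  k=3: a=4, p=1183, q=158

1183/158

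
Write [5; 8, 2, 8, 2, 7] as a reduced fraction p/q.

Fold from the inside: start with 7/1.
  2 + 1/7 = 15/7
  8 + 7/15 = 127/15
  2 + 15/127 = 269/127
  8 + 127/269 = 2279/269
  5 + 269/2279 = 11664/2279

11664/2279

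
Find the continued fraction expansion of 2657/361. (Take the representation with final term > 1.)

[7; 2, 1, 3, 2, 14]

2657 = 7×361 + 130
361 = 2×130 + 101
130 = 1×101 + 29
101 = 3×29 + 14
29 = 2×14 + 1
14 = 14×1 + 0  (stop)
So 2657/361 = [7; 2, 1, 3, 2, 14].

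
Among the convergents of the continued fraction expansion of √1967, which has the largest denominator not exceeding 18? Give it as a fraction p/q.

√1967 = [44; 2, 1, 5, 1, 2, 88, …] (period length 6).
Convergents:
  p_0/q_0 = 44/1
  p_1/q_1 = 89/2
  p_2/q_2 = 133/3
  p_3/q_3 = 754/17
  p_4/q_4 = 887/20
q_3 = 17 ≤ 18 < 20 = q_4, so the answer is 754/17.

754/17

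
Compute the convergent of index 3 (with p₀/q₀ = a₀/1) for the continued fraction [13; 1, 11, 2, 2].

348/25

Using pₖ = aₖpₖ₋₁ + pₖ₋₂, qₖ = aₖqₖ₋₁ + qₖ₋₂ (with p₋₁=1, p₋₂=0, q₋₁=0, q₋₂=1):
  k=0: a=13, p=13, q=1
  k=1: a=1, p=14, q=1
  k=2: a=11, p=167, q=12
  k=3: a=2, p=348, q=25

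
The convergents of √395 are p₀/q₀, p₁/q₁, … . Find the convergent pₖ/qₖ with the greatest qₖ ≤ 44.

√395 = [19; 1, 6, 1, 38, …] (period length 4).
Convergents:
  p_0/q_0 = 19/1
  p_1/q_1 = 20/1
  p_2/q_2 = 139/7
  p_3/q_3 = 159/8
  p_4/q_4 = 6181/311
q_3 = 8 ≤ 44 < 311 = q_4, so the answer is 159/8.

159/8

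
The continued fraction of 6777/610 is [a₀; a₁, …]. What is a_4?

1

6777 = 11·610 + 67   →  a_0 = 11
610 = 9·67 + 7   →  a_1 = 9
67 = 9·7 + 4   →  a_2 = 9
7 = 1·4 + 3   →  a_3 = 1
4 = 1·3 + 1   →  a_4 = 1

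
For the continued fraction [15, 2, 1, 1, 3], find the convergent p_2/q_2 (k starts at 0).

46/3

Using pₖ = aₖpₖ₋₁ + pₖ₋₂, qₖ = aₖqₖ₋₁ + qₖ₋₂ (with p₋₁=1, p₋₂=0, q₋₁=0, q₋₂=1):
  k=0: a=15, p=15, q=1
  k=1: a=2, p=31, q=2
  k=2: a=1, p=46, q=3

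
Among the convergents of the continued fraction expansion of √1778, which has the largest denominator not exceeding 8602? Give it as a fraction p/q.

√1778 = [42; 6, 84, …] (period length 2).
Convergents:
  p_0/q_0 = 42/1
  p_1/q_1 = 253/6
  p_2/q_2 = 21294/505
  p_3/q_3 = 128017/3036
  p_4/q_4 = 10774722/255529
q_3 = 3036 ≤ 8602 < 255529 = q_4, so the answer is 128017/3036.

128017/3036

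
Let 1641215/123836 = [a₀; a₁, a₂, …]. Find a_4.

5

1641215 = 13·123836 + 31347   →  a_0 = 13
123836 = 3·31347 + 29795   →  a_1 = 3
31347 = 1·29795 + 1552   →  a_2 = 1
29795 = 19·1552 + 307   →  a_3 = 19
1552 = 5·307 + 17   →  a_4 = 5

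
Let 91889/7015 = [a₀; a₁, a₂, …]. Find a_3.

91889 = 13·7015 + 694   →  a_0 = 13
7015 = 10·694 + 75   →  a_1 = 10
694 = 9·75 + 19   →  a_2 = 9
75 = 3·19 + 18   →  a_3 = 3

3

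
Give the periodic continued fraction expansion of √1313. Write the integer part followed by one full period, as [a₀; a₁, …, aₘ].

[36; 4, 4, 72]

a₀ = ⌊√1313⌋ = 36.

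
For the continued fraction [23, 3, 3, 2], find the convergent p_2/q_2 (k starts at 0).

233/10

Using pₖ = aₖpₖ₋₁ + pₖ₋₂, qₖ = aₖqₖ₋₁ + qₖ₋₂ (with p₋₁=1, p₋₂=0, q₋₁=0, q₋₂=1):
  k=0: a=23, p=23, q=1
  k=1: a=3, p=70, q=3
  k=2: a=3, p=233, q=10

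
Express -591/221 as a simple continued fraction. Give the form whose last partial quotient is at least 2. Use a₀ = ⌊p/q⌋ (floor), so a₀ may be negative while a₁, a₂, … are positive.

-591 = -3×221 + 72
221 = 3×72 + 5
72 = 14×5 + 2
5 = 2×2 + 1
2 = 2×1 + 0  (stop)
So -591/221 = [-3; 3, 14, 2, 2].

[-3; 3, 14, 2, 2]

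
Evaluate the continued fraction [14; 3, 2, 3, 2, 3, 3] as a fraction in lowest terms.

8889/622

Using pₖ = aₖpₖ₋₁ + pₖ₋₂ and qₖ = aₖqₖ₋₁ + qₖ₋₂:
  k=0: a=14, p=14, q=1
  k=1: a=3, p=43, q=3
  k=2: a=2, p=100, q=7
  k=3: a=3, p=343, q=24
  k=4: a=2, p=786, q=55
  k=5: a=3, p=2701, q=189
  k=6: a=3, p=8889, q=622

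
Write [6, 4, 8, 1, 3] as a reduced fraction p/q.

899/144

Using pₖ = aₖpₖ₋₁ + pₖ₋₂ and qₖ = aₖqₖ₋₁ + qₖ₋₂:
  k=0: a=6, p=6, q=1
  k=1: a=4, p=25, q=4
  k=2: a=8, p=206, q=33
  k=3: a=1, p=231, q=37
  k=4: a=3, p=899, q=144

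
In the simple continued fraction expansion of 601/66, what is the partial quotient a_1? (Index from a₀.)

601 = 9·66 + 7   →  a_0 = 9
66 = 9·7 + 3   →  a_1 = 9

9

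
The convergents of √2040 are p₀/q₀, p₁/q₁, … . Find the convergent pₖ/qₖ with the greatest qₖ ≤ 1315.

24435/541

√2040 = [45; 6, 90, …] (period length 2).
Convergents:
  p_0/q_0 = 45/1
  p_1/q_1 = 271/6
  p_2/q_2 = 24435/541
  p_3/q_3 = 146881/3252
q_2 = 541 ≤ 1315 < 3252 = q_3, so the answer is 24435/541.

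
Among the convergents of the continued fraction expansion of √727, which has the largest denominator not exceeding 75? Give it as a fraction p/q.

√727 = [26; 1, 25, 1, 52, …] (period length 4).
Convergents:
  p_0/q_0 = 26/1
  p_1/q_1 = 27/1
  p_2/q_2 = 701/26
  p_3/q_3 = 728/27
  p_4/q_4 = 38557/1430
q_3 = 27 ≤ 75 < 1430 = q_4, so the answer is 728/27.

728/27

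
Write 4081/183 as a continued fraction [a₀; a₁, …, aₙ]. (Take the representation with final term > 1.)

4081 = 22·183 + 55
183 = 3·55 + 18
55 = 3·18 + 1
18 = 18·1 + 0  (stop)
So 4081/183 = [22; 3, 3, 18].

[22; 3, 3, 18]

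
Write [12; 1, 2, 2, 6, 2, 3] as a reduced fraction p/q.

4271/336

Fold from the inside: start with 3/1.
  2 + 1/3 = 7/3
  6 + 3/7 = 45/7
  2 + 7/45 = 97/45
  2 + 45/97 = 239/97
  1 + 97/239 = 336/239
  12 + 239/336 = 4271/336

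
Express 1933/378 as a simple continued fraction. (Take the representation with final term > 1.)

[5; 8, 1, 3, 1, 3, 2]

1933 = 5×378 + 43
378 = 8×43 + 34
43 = 1×34 + 9
34 = 3×9 + 7
9 = 1×7 + 2
7 = 3×2 + 1
2 = 2×1 + 0  (stop)
So 1933/378 = [5; 8, 1, 3, 1, 3, 2].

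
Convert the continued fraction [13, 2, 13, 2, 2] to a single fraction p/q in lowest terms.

Fold from the inside: start with 2/1.
  2 + 1/2 = 5/2
  13 + 2/5 = 67/5
  2 + 5/67 = 139/67
  13 + 67/139 = 1874/139

1874/139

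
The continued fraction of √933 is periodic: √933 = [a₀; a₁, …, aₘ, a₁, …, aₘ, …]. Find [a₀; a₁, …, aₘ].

a₀ = ⌊√933⌋ = 30.

[30; 1, 1, 5, 20, 5, 1, 1, 60]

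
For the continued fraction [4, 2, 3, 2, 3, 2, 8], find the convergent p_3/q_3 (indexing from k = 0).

71/16

Using pₖ = aₖpₖ₋₁ + pₖ₋₂, qₖ = aₖqₖ₋₁ + qₖ₋₂ (with p₋₁=1, p₋₂=0, q₋₁=0, q₋₂=1):
  k=0: a=4, p=4, q=1
  k=1: a=2, p=9, q=2
  k=2: a=3, p=31, q=7
  k=3: a=2, p=71, q=16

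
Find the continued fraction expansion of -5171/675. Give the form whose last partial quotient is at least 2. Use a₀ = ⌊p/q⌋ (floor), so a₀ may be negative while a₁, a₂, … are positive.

-5171 = -8*675 + 229
675 = 2*229 + 217
229 = 1*217 + 12
217 = 18*12 + 1
12 = 12*1 + 0  (stop)
So -5171/675 = [-8; 2, 1, 18, 12].

[-8; 2, 1, 18, 12]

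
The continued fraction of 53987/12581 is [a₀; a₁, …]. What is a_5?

53987 = 4·12581 + 3663   →  a_0 = 4
12581 = 3·3663 + 1592   →  a_1 = 3
3663 = 2·1592 + 479   →  a_2 = 2
1592 = 3·479 + 155   →  a_3 = 3
479 = 3·155 + 14   →  a_4 = 3
155 = 11·14 + 1   →  a_5 = 11

11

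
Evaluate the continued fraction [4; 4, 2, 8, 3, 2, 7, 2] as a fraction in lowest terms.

Fold from the inside: start with 2/1.
  7 + 1/2 = 15/2
  2 + 2/15 = 32/15
  3 + 15/32 = 111/32
  8 + 32/111 = 920/111
  2 + 111/920 = 1951/920
  4 + 920/1951 = 8724/1951
  4 + 1951/8724 = 36847/8724

36847/8724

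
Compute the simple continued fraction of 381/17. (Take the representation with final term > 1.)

[22; 2, 2, 3]

381 = 22·17 + 7
17 = 2·7 + 3
7 = 2·3 + 1
3 = 3·1 + 0  (stop)
So 381/17 = [22; 2, 2, 3].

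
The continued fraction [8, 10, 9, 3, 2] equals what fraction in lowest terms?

Fold from the inside: start with 2/1.
  3 + 1/2 = 7/2
  9 + 2/7 = 65/7
  10 + 7/65 = 657/65
  8 + 65/657 = 5321/657

5321/657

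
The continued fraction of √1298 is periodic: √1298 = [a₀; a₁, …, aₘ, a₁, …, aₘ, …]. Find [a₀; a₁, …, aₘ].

a₀ = ⌊√1298⌋ = 36.

[36; 36, 72]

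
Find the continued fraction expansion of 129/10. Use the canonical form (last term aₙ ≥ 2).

129 = 12×10 + 9
10 = 1×9 + 1
9 = 9×1 + 0  (stop)
So 129/10 = [12; 1, 9].

[12; 1, 9]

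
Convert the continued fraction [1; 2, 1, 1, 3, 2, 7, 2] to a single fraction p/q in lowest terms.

Fold from the inside: start with 2/1.
  7 + 1/2 = 15/2
  2 + 2/15 = 32/15
  3 + 15/32 = 111/32
  1 + 32/111 = 143/111
  1 + 111/143 = 254/143
  2 + 143/254 = 651/254
  1 + 254/651 = 905/651

905/651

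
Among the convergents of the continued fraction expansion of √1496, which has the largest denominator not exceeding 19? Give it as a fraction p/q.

116/3

√1496 = [38; 1, 2, 9, 2, 1, 76, …] (period length 6).
Convergents:
  p_0/q_0 = 38/1
  p_1/q_1 = 39/1
  p_2/q_2 = 116/3
  p_3/q_3 = 1083/28
q_2 = 3 ≤ 19 < 28 = q_3, so the answer is 116/3.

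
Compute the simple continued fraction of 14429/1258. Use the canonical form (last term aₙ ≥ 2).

14429 = 11·1258 + 591
1258 = 2·591 + 76
591 = 7·76 + 59
76 = 1·59 + 17
59 = 3·17 + 8
17 = 2·8 + 1
8 = 8·1 + 0  (stop)
So 14429/1258 = [11; 2, 7, 1, 3, 2, 8].

[11; 2, 7, 1, 3, 2, 8]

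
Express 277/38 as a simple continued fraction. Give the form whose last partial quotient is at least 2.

[7; 3, 2, 5]

277 = 7×38 + 11
38 = 3×11 + 5
11 = 2×5 + 1
5 = 5×1 + 0  (stop)
So 277/38 = [7; 3, 2, 5].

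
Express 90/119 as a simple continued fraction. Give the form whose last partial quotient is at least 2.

[0; 1, 3, 9, 1, 2]

90 = 0*119 + 90
119 = 1*90 + 29
90 = 3*29 + 3
29 = 9*3 + 2
3 = 1*2 + 1
2 = 2*1 + 0  (stop)
So 90/119 = [0; 1, 3, 9, 1, 2].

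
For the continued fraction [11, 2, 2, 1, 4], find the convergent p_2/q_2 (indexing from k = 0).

Using pₖ = aₖpₖ₋₁ + pₖ₋₂, qₖ = aₖqₖ₋₁ + qₖ₋₂ (with p₋₁=1, p₋₂=0, q₋₁=0, q₋₂=1):
  k=0: a=11, p=11, q=1
  k=1: a=2, p=23, q=2
  k=2: a=2, p=57, q=5

57/5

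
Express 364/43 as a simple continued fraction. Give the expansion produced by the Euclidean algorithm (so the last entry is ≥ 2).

364 = 8×43 + 20
43 = 2×20 + 3
20 = 6×3 + 2
3 = 1×2 + 1
2 = 2×1 + 0  (stop)
So 364/43 = [8; 2, 6, 1, 2].

[8; 2, 6, 1, 2]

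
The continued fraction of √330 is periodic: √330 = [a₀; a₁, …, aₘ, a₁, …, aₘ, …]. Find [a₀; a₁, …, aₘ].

[18; 6, 36]

a₀ = ⌊√330⌋ = 18.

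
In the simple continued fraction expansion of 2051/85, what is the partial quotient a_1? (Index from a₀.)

2051 = 24·85 + 11   →  a_0 = 24
85 = 7·11 + 8   →  a_1 = 7

7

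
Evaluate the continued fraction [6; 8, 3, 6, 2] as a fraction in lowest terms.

Using pₖ = aₖpₖ₋₁ + pₖ₋₂ and qₖ = aₖqₖ₋₁ + qₖ₋₂:
  k=0: a=6, p=6, q=1
  k=1: a=8, p=49, q=8
  k=2: a=3, p=153, q=25
  k=3: a=6, p=967, q=158
  k=4: a=2, p=2087, q=341

2087/341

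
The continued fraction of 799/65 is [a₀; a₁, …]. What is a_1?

3

799 = 12·65 + 19   →  a_0 = 12
65 = 3·19 + 8   →  a_1 = 3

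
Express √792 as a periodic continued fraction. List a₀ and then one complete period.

a₀ = ⌊√792⌋ = 28.
With m₀=0, d₀=1 and mₖ₊₁ = dₖaₖ − mₖ, dₖ₊₁ = (n − mₖ₊₁²)/dₖ, aₖ₊₁ = ⌊(a₀+mₖ₊₁)/dₖ₊₁⌋:
  k=1: m=28, d=8, a=7
  k=2: m=28, d=1, a=56
d=1 and a=2a₀=56 at k=2, so the next step gives (m, d) = (28, 8) again — its k=1 value — and the period has length 2.

[28; 7, 56]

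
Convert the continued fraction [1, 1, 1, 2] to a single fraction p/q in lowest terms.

Fold from the inside: start with 2/1.
  1 + 1/2 = 3/2
  1 + 2/3 = 5/3
  1 + 3/5 = 8/5

8/5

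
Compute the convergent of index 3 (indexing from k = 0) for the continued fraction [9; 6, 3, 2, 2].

Using pₖ = aₖpₖ₋₁ + pₖ₋₂, qₖ = aₖqₖ₋₁ + qₖ₋₂ (with p₋₁=1, p₋₂=0, q₋₁=0, q₋₂=1):
  k=0: a=9, p=9, q=1
  k=1: a=6, p=55, q=6
  k=2: a=3, p=174, q=19
  k=3: a=2, p=403, q=44

403/44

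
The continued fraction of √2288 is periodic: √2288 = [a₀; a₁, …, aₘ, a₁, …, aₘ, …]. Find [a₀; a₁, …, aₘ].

[47; 1, 4, 1, 94]

a₀ = ⌊√2288⌋ = 47.
With m₀=0, d₀=1 and mₖ₊₁ = dₖaₖ − mₖ, dₖ₊₁ = (n − mₖ₊₁²)/dₖ, aₖ₊₁ = ⌊(a₀+mₖ₊₁)/dₖ₊₁⌋:
  k=1: m=47, d=79, a=1
  k=2: m=32, d=16, a=4
  k=3: m=32, d=79, a=1
  k=4: m=47, d=1, a=94
d=1 and a=2a₀=94 at k=4, so the next step gives (m, d) = (47, 79) again — its k=1 value — and the period has length 4.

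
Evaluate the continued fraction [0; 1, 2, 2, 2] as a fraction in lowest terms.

12/17

Fold from the inside: start with 2/1.
  2 + 1/2 = 5/2
  2 + 2/5 = 12/5
  1 + 5/12 = 17/12
  0 + 12/17 = 12/17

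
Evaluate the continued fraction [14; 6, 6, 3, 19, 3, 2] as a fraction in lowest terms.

227363/16054

Using pₖ = aₖpₖ₋₁ + pₖ₋₂ and qₖ = aₖqₖ₋₁ + qₖ₋₂:
  k=0: a=14, p=14, q=1
  k=1: a=6, p=85, q=6
  k=2: a=6, p=524, q=37
  k=3: a=3, p=1657, q=117
  k=4: a=19, p=32007, q=2260
  k=5: a=3, p=97678, q=6897
  k=6: a=2, p=227363, q=16054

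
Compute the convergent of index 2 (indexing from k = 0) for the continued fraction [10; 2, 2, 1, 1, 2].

Using pₖ = aₖpₖ₋₁ + pₖ₋₂, qₖ = aₖqₖ₋₁ + qₖ₋₂ (with p₋₁=1, p₋₂=0, q₋₁=0, q₋₂=1):
  k=0: a=10, p=10, q=1
  k=1: a=2, p=21, q=2
  k=2: a=2, p=52, q=5

52/5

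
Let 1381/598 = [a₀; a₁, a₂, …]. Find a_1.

1381 = 2·598 + 185   →  a_0 = 2
598 = 3·185 + 43   →  a_1 = 3

3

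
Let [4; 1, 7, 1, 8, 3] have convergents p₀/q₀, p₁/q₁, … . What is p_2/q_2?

39/8

Using pₖ = aₖpₖ₋₁ + pₖ₋₂, qₖ = aₖqₖ₋₁ + qₖ₋₂ (with p₋₁=1, p₋₂=0, q₋₁=0, q₋₂=1):
  k=0: a=4, p=4, q=1
  k=1: a=1, p=5, q=1
  k=2: a=7, p=39, q=8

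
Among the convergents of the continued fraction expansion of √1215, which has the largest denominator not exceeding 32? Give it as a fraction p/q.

√1215 = [34; 1, 5, 1, 68, …] (period length 4).
Convergents:
  p_0/q_0 = 34/1
  p_1/q_1 = 35/1
  p_2/q_2 = 209/6
  p_3/q_3 = 244/7
  p_4/q_4 = 16801/482
q_3 = 7 ≤ 32 < 482 = q_4, so the answer is 244/7.

244/7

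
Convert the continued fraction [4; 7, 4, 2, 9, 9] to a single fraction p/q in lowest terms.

Fold from the inside: start with 9/1.
  9 + 1/9 = 82/9
  2 + 9/82 = 173/82
  4 + 82/173 = 774/173
  7 + 173/774 = 5591/774
  4 + 774/5591 = 23138/5591

23138/5591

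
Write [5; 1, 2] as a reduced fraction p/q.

17/3

Using pₖ = aₖpₖ₋₁ + pₖ₋₂ and qₖ = aₖqₖ₋₁ + qₖ₋₂:
  k=0: a=5, p=5, q=1
  k=1: a=1, p=6, q=1
  k=2: a=2, p=17, q=3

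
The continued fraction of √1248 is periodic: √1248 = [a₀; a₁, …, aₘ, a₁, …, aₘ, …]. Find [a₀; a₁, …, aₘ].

[35; 3, 17, 3, 70]

a₀ = ⌊√1248⌋ = 35.
With m₀=0, d₀=1 and mₖ₊₁ = dₖaₖ − mₖ, dₖ₊₁ = (n − mₖ₊₁²)/dₖ, aₖ₊₁ = ⌊(a₀+mₖ₊₁)/dₖ₊₁⌋:
  k=1: m=35, d=23, a=3
  k=2: m=34, d=4, a=17
  k=3: m=34, d=23, a=3
  k=4: m=35, d=1, a=70
d=1 and a=2a₀=70 at k=4, so the next step gives (m, d) = (35, 23) again — its k=1 value — and the period has length 4.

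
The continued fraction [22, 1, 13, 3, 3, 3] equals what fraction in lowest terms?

Using pₖ = aₖpₖ₋₁ + pₖ₋₂ and qₖ = aₖqₖ₋₁ + qₖ₋₂:
  k=0: a=22, p=22, q=1
  k=1: a=1, p=23, q=1
  k=2: a=13, p=321, q=14
  k=3: a=3, p=986, q=43
  k=4: a=3, p=3279, q=143
  k=5: a=3, p=10823, q=472

10823/472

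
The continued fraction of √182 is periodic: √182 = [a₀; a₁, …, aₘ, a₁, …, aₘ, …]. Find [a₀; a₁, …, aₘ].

[13; 2, 26]

a₀ = ⌊√182⌋ = 13.
With m₀=0, d₀=1 and mₖ₊₁ = dₖaₖ − mₖ, dₖ₊₁ = (n − mₖ₊₁²)/dₖ, aₖ₊₁ = ⌊(a₀+mₖ₊₁)/dₖ₊₁⌋:
  k=1: m=13, d=13, a=2
  k=2: m=13, d=1, a=26
d=1 and a=2a₀=26 at k=2, so the next step gives (m, d) = (13, 13) again — its k=1 value — and the period has length 2.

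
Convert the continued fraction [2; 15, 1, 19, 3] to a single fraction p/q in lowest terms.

Fold from the inside: start with 3/1.
  19 + 1/3 = 58/3
  1 + 3/58 = 61/58
  15 + 58/61 = 973/61
  2 + 61/973 = 2007/973

2007/973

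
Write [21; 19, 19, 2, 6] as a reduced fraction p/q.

Using pₖ = aₖpₖ₋₁ + pₖ₋₂ and qₖ = aₖqₖ₋₁ + qₖ₋₂:
  k=0: a=21, p=21, q=1
  k=1: a=19, p=400, q=19
  k=2: a=19, p=7621, q=362
  k=3: a=2, p=15642, q=743
  k=4: a=6, p=101473, q=4820

101473/4820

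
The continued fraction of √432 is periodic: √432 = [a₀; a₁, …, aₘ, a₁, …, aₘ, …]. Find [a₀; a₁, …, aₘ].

a₀ = ⌊√432⌋ = 20.
With m₀=0, d₀=1 and mₖ₊₁ = dₖaₖ − mₖ, dₖ₊₁ = (n − mₖ₊₁²)/dₖ, aₖ₊₁ = ⌊(a₀+mₖ₊₁)/dₖ₊₁⌋:
  k=1: m=20, d=32, a=1
  k=2: m=12, d=9, a=3
  k=3: m=15, d=23, a=1
  k=4: m=8, d=16, a=1
  k=5: m=8, d=23, a=1
  k=6: m=15, d=9, a=3
  k=7: m=12, d=32, a=1
  k=8: m=20, d=1, a=40
d=1 and a=2a₀=40 at k=8, so the next step gives (m, d) = (20, 32) again — its k=1 value — and the period has length 8.

[20; 1, 3, 1, 1, 1, 3, 1, 40]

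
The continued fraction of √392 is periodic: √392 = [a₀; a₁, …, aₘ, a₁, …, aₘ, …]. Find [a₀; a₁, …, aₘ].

a₀ = ⌊√392⌋ = 19.

[19; 1, 3, 1, 38]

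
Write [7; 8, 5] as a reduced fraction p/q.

292/41

Fold from the inside: start with 5/1.
  8 + 1/5 = 41/5
  7 + 5/41 = 292/41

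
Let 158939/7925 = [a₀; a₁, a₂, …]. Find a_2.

19

158939 = 20·7925 + 439   →  a_0 = 20
7925 = 18·439 + 23   →  a_1 = 18
439 = 19·23 + 2   →  a_2 = 19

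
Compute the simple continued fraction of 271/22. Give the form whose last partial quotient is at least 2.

[12; 3, 7]

271 = 12×22 + 7
22 = 3×7 + 1
7 = 7×1 + 0  (stop)
So 271/22 = [12; 3, 7].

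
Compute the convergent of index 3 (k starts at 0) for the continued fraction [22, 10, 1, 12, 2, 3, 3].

3137/142

Using pₖ = aₖpₖ₋₁ + pₖ₋₂, qₖ = aₖqₖ₋₁ + qₖ₋₂ (with p₋₁=1, p₋₂=0, q₋₁=0, q₋₂=1):
  k=0: a=22, p=22, q=1
  k=1: a=10, p=221, q=10
  k=2: a=1, p=243, q=11
  k=3: a=12, p=3137, q=142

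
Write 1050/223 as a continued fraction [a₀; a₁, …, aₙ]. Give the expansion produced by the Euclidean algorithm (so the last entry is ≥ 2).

[4; 1, 2, 2, 3, 9]

1050 = 4*223 + 158
223 = 1*158 + 65
158 = 2*65 + 28
65 = 2*28 + 9
28 = 3*9 + 1
9 = 9*1 + 0  (stop)
So 1050/223 = [4; 1, 2, 2, 3, 9].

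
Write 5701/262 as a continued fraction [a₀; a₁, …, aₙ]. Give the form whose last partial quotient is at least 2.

[21; 1, 3, 6, 3, 3]

5701 = 21*262 + 199
262 = 1*199 + 63
199 = 3*63 + 10
63 = 6*10 + 3
10 = 3*3 + 1
3 = 3*1 + 0  (stop)
So 5701/262 = [21; 1, 3, 6, 3, 3].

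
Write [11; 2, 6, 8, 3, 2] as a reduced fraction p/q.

8803/768

Using pₖ = aₖpₖ₋₁ + pₖ₋₂ and qₖ = aₖqₖ₋₁ + qₖ₋₂:
  k=0: a=11, p=11, q=1
  k=1: a=2, p=23, q=2
  k=2: a=6, p=149, q=13
  k=3: a=8, p=1215, q=106
  k=4: a=3, p=3794, q=331
  k=5: a=2, p=8803, q=768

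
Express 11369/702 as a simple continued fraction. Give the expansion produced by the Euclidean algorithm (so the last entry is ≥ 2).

[16; 5, 8, 17]

11369 = 16*702 + 137
702 = 5*137 + 17
137 = 8*17 + 1
17 = 17*1 + 0  (stop)
So 11369/702 = [16; 5, 8, 17].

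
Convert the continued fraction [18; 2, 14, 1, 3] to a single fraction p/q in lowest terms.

Using pₖ = aₖpₖ₋₁ + pₖ₋₂ and qₖ = aₖqₖ₋₁ + qₖ₋₂:
  k=0: a=18, p=18, q=1
  k=1: a=2, p=37, q=2
  k=2: a=14, p=536, q=29
  k=3: a=1, p=573, q=31
  k=4: a=3, p=2255, q=122

2255/122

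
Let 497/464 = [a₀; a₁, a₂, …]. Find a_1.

14

497 = 1·464 + 33   →  a_0 = 1
464 = 14·33 + 2   →  a_1 = 14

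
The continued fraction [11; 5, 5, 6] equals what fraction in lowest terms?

1802/161

Fold from the inside: start with 6/1.
  5 + 1/6 = 31/6
  5 + 6/31 = 161/31
  11 + 31/161 = 1802/161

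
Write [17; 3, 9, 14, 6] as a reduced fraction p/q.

41537/2398

Fold from the inside: start with 6/1.
  14 + 1/6 = 85/6
  9 + 6/85 = 771/85
  3 + 85/771 = 2398/771
  17 + 771/2398 = 41537/2398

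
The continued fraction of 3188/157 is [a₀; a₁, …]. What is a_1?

3188 = 20·157 + 48   →  a_0 = 20
157 = 3·48 + 13   →  a_1 = 3

3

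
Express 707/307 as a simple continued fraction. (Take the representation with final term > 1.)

[2; 3, 3, 3, 9]

707 = 2×307 + 93
307 = 3×93 + 28
93 = 3×28 + 9
28 = 3×9 + 1
9 = 9×1 + 0  (stop)
So 707/307 = [2; 3, 3, 3, 9].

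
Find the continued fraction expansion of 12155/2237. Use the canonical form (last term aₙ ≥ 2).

[5; 2, 3, 3, 1, 3, 6, 3]

12155 = 5×2237 + 970
2237 = 2×970 + 297
970 = 3×297 + 79
297 = 3×79 + 60
79 = 1×60 + 19
60 = 3×19 + 3
19 = 6×3 + 1
3 = 3×1 + 0  (stop)
So 12155/2237 = [5; 2, 3, 3, 1, 3, 6, 3].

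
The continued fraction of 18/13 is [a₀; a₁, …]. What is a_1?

2

18 = 1·13 + 5   →  a_0 = 1
13 = 2·5 + 3   →  a_1 = 2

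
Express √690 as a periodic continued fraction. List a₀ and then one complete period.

a₀ = ⌊√690⌋ = 26.
With m₀=0, d₀=1 and mₖ₊₁ = dₖaₖ − mₖ, dₖ₊₁ = (n − mₖ₊₁²)/dₖ, aₖ₊₁ = ⌊(a₀+mₖ₊₁)/dₖ₊₁⌋:
  k=1: m=26, d=14, a=3
  k=2: m=16, d=31, a=1
  k=3: m=15, d=15, a=2
  k=4: m=15, d=31, a=1
  k=5: m=16, d=14, a=3
  k=6: m=26, d=1, a=52
d=1 and a=2a₀=52 at k=6, so the next step gives (m, d) = (26, 14) again — its k=1 value — and the period has length 6.

[26; 3, 1, 2, 1, 3, 52]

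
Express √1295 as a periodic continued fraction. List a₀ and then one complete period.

a₀ = ⌊√1295⌋ = 35.
With m₀=0, d₀=1 and mₖ₊₁ = dₖaₖ − mₖ, dₖ₊₁ = (n − mₖ₊₁²)/dₖ, aₖ₊₁ = ⌊(a₀+mₖ₊₁)/dₖ₊₁⌋:
  k=1: m=35, d=70, a=1
  k=2: m=35, d=1, a=70
d=1 and a=2a₀=70 at k=2, so the next step gives (m, d) = (35, 70) again — its k=1 value — and the period has length 2.

[35; 1, 70]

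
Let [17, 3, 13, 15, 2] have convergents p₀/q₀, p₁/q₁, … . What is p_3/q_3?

10447/603

Using pₖ = aₖpₖ₋₁ + pₖ₋₂, qₖ = aₖqₖ₋₁ + qₖ₋₂ (with p₋₁=1, p₋₂=0, q₋₁=0, q₋₂=1):
  k=0: a=17, p=17, q=1
  k=1: a=3, p=52, q=3
  k=2: a=13, p=693, q=40
  k=3: a=15, p=10447, q=603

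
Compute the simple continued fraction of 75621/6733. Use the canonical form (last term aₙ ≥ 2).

[11; 4, 3, 9, 9, 6]

75621 = 11*6733 + 1558
6733 = 4*1558 + 501
1558 = 3*501 + 55
501 = 9*55 + 6
55 = 9*6 + 1
6 = 6*1 + 0  (stop)
So 75621/6733 = [11; 4, 3, 9, 9, 6].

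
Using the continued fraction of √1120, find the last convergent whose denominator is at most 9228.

126001/3765

√1120 = [33; 2, 6, 1, 15, 1, 6, 2, 66, …] (period length 8).
Convergents:
  p_0/q_0 = 33/1
  p_1/q_1 = 67/2
  p_2/q_2 = 435/13
  p_3/q_3 = 502/15
  p_4/q_4 = 7965/238
  p_5/q_5 = 8467/253
  p_6/q_6 = 58767/1756
  p_7/q_7 = 126001/3765
  p_8/q_8 = 8374833/250246
q_7 = 3765 ≤ 9228 < 250246 = q_8, so the answer is 126001/3765.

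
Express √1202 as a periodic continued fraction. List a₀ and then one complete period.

a₀ = ⌊√1202⌋ = 34.

[34; 1, 2, 34, 2, 1, 68]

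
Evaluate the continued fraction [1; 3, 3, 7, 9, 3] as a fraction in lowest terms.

2699/2074

Fold from the inside: start with 3/1.
  9 + 1/3 = 28/3
  7 + 3/28 = 199/28
  3 + 28/199 = 625/199
  3 + 199/625 = 2074/625
  1 + 625/2074 = 2699/2074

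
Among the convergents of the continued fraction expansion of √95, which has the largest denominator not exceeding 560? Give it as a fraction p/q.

3041/312

√95 = [9; 1, 2, 1, 18, …] (period length 4).
Convergents:
  p_0/q_0 = 9/1
  p_1/q_1 = 10/1
  p_2/q_2 = 29/3
  p_3/q_3 = 39/4
  p_4/q_4 = 731/75
  p_5/q_5 = 770/79
  p_6/q_6 = 2271/233
  p_7/q_7 = 3041/312
  p_8/q_8 = 57009/5849
q_7 = 312 ≤ 560 < 5849 = q_8, so the answer is 3041/312.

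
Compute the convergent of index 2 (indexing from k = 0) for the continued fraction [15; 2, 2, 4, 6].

Using pₖ = aₖpₖ₋₁ + pₖ₋₂, qₖ = aₖqₖ₋₁ + qₖ₋₂ (with p₋₁=1, p₋₂=0, q₋₁=0, q₋₂=1):
  k=0: a=15, p=15, q=1
  k=1: a=2, p=31, q=2
  k=2: a=2, p=77, q=5

77/5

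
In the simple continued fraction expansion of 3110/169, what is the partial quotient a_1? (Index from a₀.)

3110 = 18·169 + 68   →  a_0 = 18
169 = 2·68 + 33   →  a_1 = 2

2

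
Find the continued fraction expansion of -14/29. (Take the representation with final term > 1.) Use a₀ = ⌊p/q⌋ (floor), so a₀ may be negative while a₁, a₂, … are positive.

-14 = -1*29 + 15
29 = 1*15 + 14
15 = 1*14 + 1
14 = 14*1 + 0  (stop)
So -14/29 = [-1; 1, 1, 14].

[-1; 1, 1, 14]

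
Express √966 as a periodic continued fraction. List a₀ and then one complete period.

[31; 12, 2, 2, 2, 12, 62]

a₀ = ⌊√966⌋ = 31.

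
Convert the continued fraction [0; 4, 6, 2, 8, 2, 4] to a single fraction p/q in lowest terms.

Fold from the inside: start with 4/1.
  2 + 1/4 = 9/4
  8 + 4/9 = 76/9
  2 + 9/76 = 161/76
  6 + 76/161 = 1042/161
  4 + 161/1042 = 4329/1042
  0 + 1042/4329 = 1042/4329

1042/4329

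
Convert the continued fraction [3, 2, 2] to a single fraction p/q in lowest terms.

Fold from the inside: start with 2/1.
  2 + 1/2 = 5/2
  3 + 2/5 = 17/5

17/5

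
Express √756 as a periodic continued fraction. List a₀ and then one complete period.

[27; 2, 54]

a₀ = ⌊√756⌋ = 27.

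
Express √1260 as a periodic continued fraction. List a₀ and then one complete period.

a₀ = ⌊√1260⌋ = 35.
With m₀=0, d₀=1 and mₖ₊₁ = dₖaₖ − mₖ, dₖ₊₁ = (n − mₖ₊₁²)/dₖ, aₖ₊₁ = ⌊(a₀+mₖ₊₁)/dₖ₊₁⌋:
  k=1: m=35, d=35, a=2
  k=2: m=35, d=1, a=70
d=1 and a=2a₀=70 at k=2, so the next step gives (m, d) = (35, 35) again — its k=1 value — and the period has length 2.

[35; 2, 70]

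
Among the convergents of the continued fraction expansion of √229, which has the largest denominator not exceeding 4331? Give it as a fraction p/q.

51527/3405

√229 = [15; 7, 1, 1, 7, 30, …] (period length 5).
Convergents:
  p_0/q_0 = 15/1
  p_1/q_1 = 106/7
  p_2/q_2 = 121/8
  p_3/q_3 = 227/15
  p_4/q_4 = 1710/113
  p_5/q_5 = 51527/3405
  p_6/q_6 = 362399/23948
q_5 = 3405 ≤ 4331 < 23948 = q_6, so the answer is 51527/3405.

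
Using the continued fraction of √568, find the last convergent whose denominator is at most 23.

√568 = [23; 1, 4, 1, 46, …] (period length 4).
Convergents:
  p_0/q_0 = 23/1
  p_1/q_1 = 24/1
  p_2/q_2 = 119/5
  p_3/q_3 = 143/6
  p_4/q_4 = 6697/281
q_3 = 6 ≤ 23 < 281 = q_4, so the answer is 143/6.

143/6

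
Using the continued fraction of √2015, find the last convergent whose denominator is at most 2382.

36315/809

√2015 = [44; 1, 7, 1, 88, …] (period length 4).
Convergents:
  p_0/q_0 = 44/1
  p_1/q_1 = 45/1
  p_2/q_2 = 359/8
  p_3/q_3 = 404/9
  p_4/q_4 = 35911/800
  p_5/q_5 = 36315/809
  p_6/q_6 = 290116/6463
q_5 = 809 ≤ 2382 < 6463 = q_6, so the answer is 36315/809.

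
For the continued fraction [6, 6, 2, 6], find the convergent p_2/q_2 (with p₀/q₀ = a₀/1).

80/13

Using pₖ = aₖpₖ₋₁ + pₖ₋₂, qₖ = aₖqₖ₋₁ + qₖ₋₂ (with p₋₁=1, p₋₂=0, q₋₁=0, q₋₂=1):
  k=0: a=6, p=6, q=1
  k=1: a=6, p=37, q=6
  k=2: a=2, p=80, q=13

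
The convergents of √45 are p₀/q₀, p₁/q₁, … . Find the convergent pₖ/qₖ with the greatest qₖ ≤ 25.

√45 = [6; 1, 2, 2, 2, 1, 12, …] (period length 6).
Convergents:
  p_0/q_0 = 6/1
  p_1/q_1 = 7/1
  p_2/q_2 = 20/3
  p_3/q_3 = 47/7
  p_4/q_4 = 114/17
  p_5/q_5 = 161/24
  p_6/q_6 = 2046/305
q_5 = 24 ≤ 25 < 305 = q_6, so the answer is 161/24.

161/24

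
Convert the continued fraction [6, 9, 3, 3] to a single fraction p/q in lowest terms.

568/93

Fold from the inside: start with 3/1.
  3 + 1/3 = 10/3
  9 + 3/10 = 93/10
  6 + 10/93 = 568/93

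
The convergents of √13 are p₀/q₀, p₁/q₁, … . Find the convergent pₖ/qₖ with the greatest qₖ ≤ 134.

393/109

√13 = [3; 1, 1, 1, 1, 6, …] (period length 5).
Convergents:
  p_0/q_0 = 3/1
  p_1/q_1 = 4/1
  p_2/q_2 = 7/2
  p_3/q_3 = 11/3
  p_4/q_4 = 18/5
  p_5/q_5 = 119/33
  p_6/q_6 = 137/38
  p_7/q_7 = 256/71
  p_8/q_8 = 393/109
  p_9/q_9 = 649/180
q_8 = 109 ≤ 134 < 180 = q_9, so the answer is 393/109.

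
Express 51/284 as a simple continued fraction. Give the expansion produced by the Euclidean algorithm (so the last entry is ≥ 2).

[0; 5, 1, 1, 3, 7]

51 = 0*284 + 51
284 = 5*51 + 29
51 = 1*29 + 22
29 = 1*22 + 7
22 = 3*7 + 1
7 = 7*1 + 0  (stop)
So 51/284 = [0; 5, 1, 1, 3, 7].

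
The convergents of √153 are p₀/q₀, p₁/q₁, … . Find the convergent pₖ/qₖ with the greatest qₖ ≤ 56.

569/46

√153 = [12; 2, 1, 2, 2, 2, 1, 2, 24, …] (period length 8).
Convergents:
  p_0/q_0 = 12/1
  p_1/q_1 = 25/2
  p_2/q_2 = 37/3
  p_3/q_3 = 99/8
  p_4/q_4 = 235/19
  p_5/q_5 = 569/46
  p_6/q_6 = 804/65
q_5 = 46 ≤ 56 < 65 = q_6, so the answer is 569/46.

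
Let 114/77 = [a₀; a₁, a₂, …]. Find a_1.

2

114 = 1·77 + 37   →  a_0 = 1
77 = 2·37 + 3   →  a_1 = 2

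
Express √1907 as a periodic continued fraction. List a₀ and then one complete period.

a₀ = ⌊√1907⌋ = 43.
With m₀=0, d₀=1 and mₖ₊₁ = dₖaₖ − mₖ, dₖ₊₁ = (n − mₖ₊₁²)/dₖ, aₖ₊₁ = ⌊(a₀+mₖ₊₁)/dₖ₊₁⌋:
  k=1: m=43, d=58, a=1
  k=2: m=15, d=29, a=2
  k=3: m=43, d=2, a=43
  k=4: m=43, d=29, a=2
  k=5: m=15, d=58, a=1
  k=6: m=43, d=1, a=86
d=1 and a=2a₀=86 at k=6, so the next step gives (m, d) = (43, 58) again — its k=1 value — and the period has length 6.

[43; 1, 2, 43, 2, 1, 86]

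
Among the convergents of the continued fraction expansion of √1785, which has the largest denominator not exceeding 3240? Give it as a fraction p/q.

57121/1352

√1785 = [42; 4, 84, …] (period length 2).
Convergents:
  p_0/q_0 = 42/1
  p_1/q_1 = 169/4
  p_2/q_2 = 14238/337
  p_3/q_3 = 57121/1352
  p_4/q_4 = 4812402/113905
q_3 = 1352 ≤ 3240 < 113905 = q_4, so the answer is 57121/1352.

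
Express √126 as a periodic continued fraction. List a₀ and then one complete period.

[11; 4, 2, 4, 22]

a₀ = ⌊√126⌋ = 11.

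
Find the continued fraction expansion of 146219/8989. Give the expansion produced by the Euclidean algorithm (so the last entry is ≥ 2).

[16; 3, 1, 3, 19, 15, 2]

146219 = 16*8989 + 2395
8989 = 3*2395 + 1804
2395 = 1*1804 + 591
1804 = 3*591 + 31
591 = 19*31 + 2
31 = 15*2 + 1
2 = 2*1 + 0  (stop)
So 146219/8989 = [16; 3, 1, 3, 19, 15, 2].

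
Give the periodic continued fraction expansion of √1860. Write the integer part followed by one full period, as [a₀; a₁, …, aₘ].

[43; 7, 1, 4, 1, 7, 86]

a₀ = ⌊√1860⌋ = 43.
With m₀=0, d₀=1 and mₖ₊₁ = dₖaₖ − mₖ, dₖ₊₁ = (n − mₖ₊₁²)/dₖ, aₖ₊₁ = ⌊(a₀+mₖ₊₁)/dₖ₊₁⌋:
  k=1: m=43, d=11, a=7
  k=2: m=34, d=64, a=1
  k=3: m=30, d=15, a=4
  k=4: m=30, d=64, a=1
  k=5: m=34, d=11, a=7
  k=6: m=43, d=1, a=86
d=1 and a=2a₀=86 at k=6, so the next step gives (m, d) = (43, 11) again — its k=1 value — and the period has length 6.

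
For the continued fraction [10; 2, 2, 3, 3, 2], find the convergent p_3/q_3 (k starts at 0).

Using pₖ = aₖpₖ₋₁ + pₖ₋₂, qₖ = aₖqₖ₋₁ + qₖ₋₂ (with p₋₁=1, p₋₂=0, q₋₁=0, q₋₂=1):
  k=0: a=10, p=10, q=1
  k=1: a=2, p=21, q=2
  k=2: a=2, p=52, q=5
  k=3: a=3, p=177, q=17

177/17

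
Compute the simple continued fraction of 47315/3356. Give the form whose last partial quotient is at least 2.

47315 = 14·3356 + 331
3356 = 10·331 + 46
331 = 7·46 + 9
46 = 5·9 + 1
9 = 9·1 + 0  (stop)
So 47315/3356 = [14; 10, 7, 5, 9].

[14; 10, 7, 5, 9]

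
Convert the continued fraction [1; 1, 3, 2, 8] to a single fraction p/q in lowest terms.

Fold from the inside: start with 8/1.
  2 + 1/8 = 17/8
  3 + 8/17 = 59/17
  1 + 17/59 = 76/59
  1 + 59/76 = 135/76

135/76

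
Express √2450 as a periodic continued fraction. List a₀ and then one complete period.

a₀ = ⌊√2450⌋ = 49.

[49; 2, 98]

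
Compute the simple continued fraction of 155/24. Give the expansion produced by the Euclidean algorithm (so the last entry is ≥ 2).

[6; 2, 5, 2]

155 = 6*24 + 11
24 = 2*11 + 2
11 = 5*2 + 1
2 = 2*1 + 0  (stop)
So 155/24 = [6; 2, 5, 2].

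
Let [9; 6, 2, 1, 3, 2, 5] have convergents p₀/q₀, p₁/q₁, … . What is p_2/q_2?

119/13

Using pₖ = aₖpₖ₋₁ + pₖ₋₂, qₖ = aₖqₖ₋₁ + qₖ₋₂ (with p₋₁=1, p₋₂=0, q₋₁=0, q₋₂=1):
  k=0: a=9, p=9, q=1
  k=1: a=6, p=55, q=6
  k=2: a=2, p=119, q=13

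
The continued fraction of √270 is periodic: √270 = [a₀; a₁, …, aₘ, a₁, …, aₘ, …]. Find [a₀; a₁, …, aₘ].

[16; 2, 3, 6, 3, 2, 32]

a₀ = ⌊√270⌋ = 16.
With m₀=0, d₀=1 and mₖ₊₁ = dₖaₖ − mₖ, dₖ₊₁ = (n − mₖ₊₁²)/dₖ, aₖ₊₁ = ⌊(a₀+mₖ₊₁)/dₖ₊₁⌋:
  k=1: m=16, d=14, a=2
  k=2: m=12, d=9, a=3
  k=3: m=15, d=5, a=6
  k=4: m=15, d=9, a=3
  k=5: m=12, d=14, a=2
  k=6: m=16, d=1, a=32
d=1 and a=2a₀=32 at k=6, so the next step gives (m, d) = (16, 14) again — its k=1 value — and the period has length 6.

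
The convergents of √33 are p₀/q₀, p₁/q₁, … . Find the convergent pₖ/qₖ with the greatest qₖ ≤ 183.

√33 = [5; 1, 2, 1, 10, …] (period length 4).
Convergents:
  p_0/q_0 = 5/1
  p_1/q_1 = 6/1
  p_2/q_2 = 17/3
  p_3/q_3 = 23/4
  p_4/q_4 = 247/43
  p_5/q_5 = 270/47
  p_6/q_6 = 787/137
  p_7/q_7 = 1057/184
q_6 = 137 ≤ 183 < 184 = q_7, so the answer is 787/137.

787/137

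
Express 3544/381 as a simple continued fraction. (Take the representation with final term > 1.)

[9; 3, 3, 5, 7]

3544 = 9·381 + 115
381 = 3·115 + 36
115 = 3·36 + 7
36 = 5·7 + 1
7 = 7·1 + 0  (stop)
So 3544/381 = [9; 3, 3, 5, 7].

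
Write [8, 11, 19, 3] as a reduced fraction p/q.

5186/641

Using pₖ = aₖpₖ₋₁ + pₖ₋₂ and qₖ = aₖqₖ₋₁ + qₖ₋₂:
  k=0: a=8, p=8, q=1
  k=1: a=11, p=89, q=11
  k=2: a=19, p=1699, q=210
  k=3: a=3, p=5186, q=641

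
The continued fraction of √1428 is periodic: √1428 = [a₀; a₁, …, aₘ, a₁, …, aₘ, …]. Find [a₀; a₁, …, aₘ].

[37; 1, 3, 1, 2, 1, 3, 1, 74]

a₀ = ⌊√1428⌋ = 37.
With m₀=0, d₀=1 and mₖ₊₁ = dₖaₖ − mₖ, dₖ₊₁ = (n − mₖ₊₁²)/dₖ, aₖ₊₁ = ⌊(a₀+mₖ₊₁)/dₖ₊₁⌋:
  k=1: m=37, d=59, a=1
  k=2: m=22, d=16, a=3
  k=3: m=26, d=47, a=1
  k=4: m=21, d=21, a=2
  k=5: m=21, d=47, a=1
  k=6: m=26, d=16, a=3
  k=7: m=22, d=59, a=1
  k=8: m=37, d=1, a=74
d=1 and a=2a₀=74 at k=8, so the next step gives (m, d) = (37, 59) again — its k=1 value — and the period has length 8.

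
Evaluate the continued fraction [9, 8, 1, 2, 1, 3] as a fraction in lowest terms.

Using pₖ = aₖpₖ₋₁ + pₖ₋₂ and qₖ = aₖqₖ₋₁ + qₖ₋₂:
  k=0: a=9, p=9, q=1
  k=1: a=8, p=73, q=8
  k=2: a=1, p=82, q=9
  k=3: a=2, p=237, q=26
  k=4: a=1, p=319, q=35
  k=5: a=3, p=1194, q=131

1194/131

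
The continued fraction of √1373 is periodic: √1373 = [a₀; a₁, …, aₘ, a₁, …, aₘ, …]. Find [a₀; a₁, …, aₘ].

a₀ = ⌊√1373⌋ = 37.

[37; 18, 1, 1, 18, 74]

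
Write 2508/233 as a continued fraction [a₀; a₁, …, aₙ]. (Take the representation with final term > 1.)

[10; 1, 3, 4, 4, 3]

2508 = 10×233 + 178
233 = 1×178 + 55
178 = 3×55 + 13
55 = 4×13 + 3
13 = 4×3 + 1
3 = 3×1 + 0  (stop)
So 2508/233 = [10; 1, 3, 4, 4, 3].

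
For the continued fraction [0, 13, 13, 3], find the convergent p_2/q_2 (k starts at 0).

Using pₖ = aₖpₖ₋₁ + pₖ₋₂, qₖ = aₖqₖ₋₁ + qₖ₋₂ (with p₋₁=1, p₋₂=0, q₋₁=0, q₋₂=1):
  k=0: a=0, p=0, q=1
  k=1: a=13, p=1, q=13
  k=2: a=13, p=13, q=170

13/170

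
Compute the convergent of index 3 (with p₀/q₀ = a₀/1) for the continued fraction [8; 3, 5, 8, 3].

Using pₖ = aₖpₖ₋₁ + pₖ₋₂, qₖ = aₖqₖ₋₁ + qₖ₋₂ (with p₋₁=1, p₋₂=0, q₋₁=0, q₋₂=1):
  k=0: a=8, p=8, q=1
  k=1: a=3, p=25, q=3
  k=2: a=5, p=133, q=16
  k=3: a=8, p=1089, q=131

1089/131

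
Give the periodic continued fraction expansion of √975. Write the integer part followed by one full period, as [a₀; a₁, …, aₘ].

[31; 4, 2, 4, 62]

a₀ = ⌊√975⌋ = 31.
With m₀=0, d₀=1 and mₖ₊₁ = dₖaₖ − mₖ, dₖ₊₁ = (n − mₖ₊₁²)/dₖ, aₖ₊₁ = ⌊(a₀+mₖ₊₁)/dₖ₊₁⌋:
  k=1: m=31, d=14, a=4
  k=2: m=25, d=25, a=2
  k=3: m=25, d=14, a=4
  k=4: m=31, d=1, a=62
d=1 and a=2a₀=62 at k=4, so the next step gives (m, d) = (31, 14) again — its k=1 value — and the period has length 4.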